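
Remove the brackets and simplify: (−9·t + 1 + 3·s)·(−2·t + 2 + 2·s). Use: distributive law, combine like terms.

(−9·t + 1 + 3·s)·(−2·t + 2 + 2·s)
= 18·t^2 − 18·t − 18·s·t − 2·t + 2 + 2·s − 6·s·t + 6·s + 6·s^2    [distributive law]
= 18·t^2 − 20·t − 24·s·t + 2 + 8·s + 6·s^2    [combine like terms]

18·t^2 − 20·t − 24·s·t + 2 + 8·s + 6·s^2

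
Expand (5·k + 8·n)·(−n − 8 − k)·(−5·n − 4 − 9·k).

(5·k + 8·n)·(−n − 8 − k)·(−5·n − 4 − 9·k)
= (−5·k·n − 40·k − 5·k^2 − 8·n^2 − 64·n − 8·k·n)·(−5·n − 4 − 9·k)    [distributive law]
= (−13·k·n − 40·k − 5·k^2 − 8·n^2 − 64·n)·(−5·n − 4 − 9·k)    [combine like terms]
= 65·k·n^2 + 52·k·n + 117·k^2·n + 200·k·n + 160·k + 360·k^2 + 25·k^2·n + 20·k^2 + 45·k^3 + 40·n^3 + 32·n^2 + 72·k·n^2 + 320·n^2 + 256·n + 576·k·n    [distributive law]
= 137·k·n^2 + 828·k·n + 142·k^2·n + 160·k + 380·k^2 + 45·k^3 + 40·n^3 + 352·n^2 + 256·n    [combine like terms]

137·k·n^2 + 828·k·n + 142·k^2·n + 160·k + 380·k^2 + 45·k^3 + 40·n^3 + 352·n^2 + 256·n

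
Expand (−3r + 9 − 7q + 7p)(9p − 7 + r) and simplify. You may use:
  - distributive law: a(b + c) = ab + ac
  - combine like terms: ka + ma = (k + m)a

−20pr + 30r − 3r^2 + 32p − 63 − 63pq + 49q − 7qr + 63p^2

(−3r + 9 − 7q + 7p)(9p − 7 + r)
= −27pr + 21r − 3r^2 + 81p − 63 + 9r − 63pq + 49q − 7qr + 63p^2 − 49p + 7pr    [distributive law]
= −20pr + 30r − 3r^2 + 32p − 63 − 63pq + 49q − 7qr + 63p^2    [combine like terms]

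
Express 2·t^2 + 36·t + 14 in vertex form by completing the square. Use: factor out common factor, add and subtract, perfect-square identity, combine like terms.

2·t^2 + 36·t + 14
= 2(t^2 + 18·t) + 14    [factor out 2 from the t-terms]
= 2(t^2 + 18·t + 81 − 81) + 14    [add and subtract 81 inside the bracket]
= 2(t + 9)^2 − 162 + 14    [perfect-square identity]
= 2(t + 9)^2 − 148    [combine constants]

2(t + 9)^2 − 148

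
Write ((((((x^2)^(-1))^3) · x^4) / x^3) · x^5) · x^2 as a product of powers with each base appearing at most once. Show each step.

x^2

((((((x^2)^(-1))^3) · x^4) / x^3) · x^5) · x^2
= (((((x^2)^(-3)) · x^4) / x^3) · x^5) · x^2    [power of a power]
= (((x^(-6) · x^4) / x^3) · x^5) · x^2    [power of a power]
= ((x^(-2) / x^3) · x^5) · x^2    [product of powers]
= (x^(-5) · x^5) · x^2    [quotient of powers]
= x^0 · x^2    [product of powers]
= x^2    [product of powers]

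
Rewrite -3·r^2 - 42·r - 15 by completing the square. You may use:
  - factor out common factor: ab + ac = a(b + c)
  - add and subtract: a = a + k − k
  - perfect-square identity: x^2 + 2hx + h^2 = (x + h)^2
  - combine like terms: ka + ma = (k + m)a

-3(r + 7)^2 + 132

-3·r^2 - 42·r - 15
= -3(r^2 + 14·r) - 15    [factor out -3 from the r-terms]
= -3(r^2 + 14·r + 49 - 49) - 15    [add and subtract 49 inside the bracket]
= -3(r + 7)^2 + 147 - 15    [perfect-square identity]
= -3(r + 7)^2 + 132    [combine constants]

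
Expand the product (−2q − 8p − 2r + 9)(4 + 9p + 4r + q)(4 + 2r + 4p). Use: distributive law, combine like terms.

(−2q − 8p − 2r + 9)(4 + 9p + 4r + q)(4 + 2r + 4p)
= (−8q − 18pq − 8qr − 2q^2 − 32p − 72p^2 − 32pr − 8pq − 8r − 18pr − 8r^2 − 2qr + 36 + 81p + 36r + 9q)(4 + 2r + 4p)    [distributive law]
= (q − 26pq − 10qr − 2q^2 + 49p − 72p^2 − 50pr + 28r − 8r^2 + 36)(4 + 2r + 4p)    [combine like terms]
= 4q + 2qr + 4pq − 104pq − 52pqr − 104p^2q − 40qr − 20qr^2 − 40pqr − 8q^2 − 4q^2r − 8pq^2 + 196p + 98pr + 196p^2 − 288p^2 − 144p^2r − 288p^3 − 200pr − 100pr^2 − 200p^2r + 112r + 56r^2 + 112pr − 32r^2 − 16r^3 − 32pr^2 + 144 + 72r + 144p    [distributive law]
= 4q − 38qr − 100pq − 92pqr − 104p^2q − 20qr^2 − 8q^2 − 4q^2r − 8pq^2 + 340p + 10pr − 92p^2 − 344p^2r − 288p^3 − 132pr^2 + 184r + 24r^2 − 16r^3 + 144    [combine like terms]

4q − 38qr − 100pq − 92pqr − 104p^2q − 20qr^2 − 8q^2 − 4q^2r − 8pq^2 + 340p + 10pr − 92p^2 − 344p^2r − 288p^3 − 132pr^2 + 184r + 24r^2 − 16r^3 + 144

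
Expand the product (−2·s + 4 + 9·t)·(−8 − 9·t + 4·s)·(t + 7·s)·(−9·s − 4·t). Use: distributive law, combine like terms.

5620·s^2·t + 3868·s·t^2 − 2016·s^3 + 3137·s^2·t^2 + 2781·s·t^3 − 3106·s^3·t + 504·s^4 + 1184·s·t + 128·t^2 + 2016·s^2 + 432·t^3 + 324·t^4

(−2·s + 4 + 9·t)·(−8 − 9·t + 4·s)·(t + 7·s)·(−9·s − 4·t)
= (16·s + 18·s·t − 8·s^2 − 32 − 36·t + 16·s − 72·t − 81·t^2 + 36·s·t)·(t + 7·s)·(−9·s − 4·t)    [distributive law]
= (32·s + 54·s·t − 8·s^2 − 32 − 108·t − 81·t^2)·(t + 7·s)·(−9·s − 4·t)    [combine like terms]
= (32·s·t + 224·s^2 + 54·s·t^2 + 378·s^2·t − 8·s^2·t − 56·s^3 − 32·t − 224·s − 108·t^2 − 756·s·t − 81·t^3 − 567·s·t^2)·(−9·s − 4·t)    [distributive law]
= (−724·s·t + 224·s^2 − 513·s·t^2 + 370·s^2·t − 56·s^3 − 32·t − 224·s − 108·t^2 − 81·t^3)·(−9·s − 4·t)    [combine like terms]
= 6516·s^2·t + 2896·s·t^2 − 2016·s^3 − 896·s^2·t + 4617·s^2·t^2 + 2052·s·t^3 − 3330·s^3·t − 1480·s^2·t^2 + 504·s^4 + 224·s^3·t + 288·s·t + 128·t^2 + 2016·s^2 + 896·s·t + 972·s·t^2 + 432·t^3 + 729·s·t^3 + 324·t^4    [distributive law]
= 5620·s^2·t + 3868·s·t^2 − 2016·s^3 + 3137·s^2·t^2 + 2781·s·t^3 − 3106·s^3·t + 504·s^4 + 1184·s·t + 128·t^2 + 2016·s^2 + 432·t^3 + 324·t^4    [combine like terms]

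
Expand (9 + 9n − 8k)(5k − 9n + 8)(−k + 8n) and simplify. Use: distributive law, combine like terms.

19k^2 − 143kn − 72n^2 − 72k + 576n − 437k^2n + 1017kn^2 − 648n^3 + 40k^3

(9 + 9n − 8k)(5k − 9n + 8)(−k + 8n)
= (45k − 81n + 72 + 45kn − 81n^2 + 72n − 40k^2 + 72kn − 64k)(−k + 8n)    [distributive law]
= (−19k − 9n + 72 + 117kn − 81n^2 − 40k^2)(−k + 8n)    [combine like terms]
= 19k^2 − 152kn + 9kn − 72n^2 − 72k + 576n − 117k^2n + 936kn^2 + 81kn^2 − 648n^3 + 40k^3 − 320k^2n    [distributive law]
= 19k^2 − 143kn − 72n^2 − 72k + 576n − 437k^2n + 1017kn^2 − 648n^3 + 40k^3    [combine like terms]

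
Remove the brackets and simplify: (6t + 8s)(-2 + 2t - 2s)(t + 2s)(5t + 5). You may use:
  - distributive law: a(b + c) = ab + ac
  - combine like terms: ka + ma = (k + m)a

-60t^2 - 60st^2 - 200st + 60t^4 + 140st^3 - 40s^2t^2 - 200s^2t - 160s^2 - 160s^3t - 160s^3

(6t + 8s)(-2 + 2t - 2s)(t + 2s)(5t + 5)
= (-12t + 12t^2 - 12st - 16s + 16st - 16s^2)(t + 2s)(5t + 5)    [distributive law]
= (-12t + 12t^2 + 4st - 16s - 16s^2)(t + 2s)(5t + 5)    [combine like terms]
= (-12t^2 - 24st + 12t^3 + 24st^2 + 4st^2 + 8s^2t - 16st - 32s^2 - 16s^2t - 32s^3)(5t + 5)    [distributive law]
= (-12t^2 - 40st + 12t^3 + 28st^2 - 8s^2t - 32s^2 - 32s^3)(5t + 5)    [combine like terms]
= -60t^3 - 60t^2 - 200st^2 - 200st + 60t^4 + 60t^3 + 140st^3 + 140st^2 - 40s^2t^2 - 40s^2t - 160s^2t - 160s^2 - 160s^3t - 160s^3    [distributive law]
= -60t^2 - 60st^2 - 200st + 60t^4 + 140st^3 - 40s^2t^2 - 200s^2t - 160s^2 - 160s^3t - 160s^3    [combine like terms]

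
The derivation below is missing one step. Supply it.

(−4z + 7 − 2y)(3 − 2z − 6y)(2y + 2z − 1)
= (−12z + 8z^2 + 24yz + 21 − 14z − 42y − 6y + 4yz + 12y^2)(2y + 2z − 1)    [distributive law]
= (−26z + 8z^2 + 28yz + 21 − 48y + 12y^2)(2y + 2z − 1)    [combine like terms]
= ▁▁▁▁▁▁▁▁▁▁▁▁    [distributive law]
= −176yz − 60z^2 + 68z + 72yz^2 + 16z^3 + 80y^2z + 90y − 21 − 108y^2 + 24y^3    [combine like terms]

By distributive law:

−52yz − 52z^2 + 26z + 16yz^2 + 16z^3 − 8z^2 + 56y^2z + 56yz^2 − 28yz + 42y + 42z − 21 − 96y^2 − 96yz + 48y + 24y^3 + 24y^2z − 12y^2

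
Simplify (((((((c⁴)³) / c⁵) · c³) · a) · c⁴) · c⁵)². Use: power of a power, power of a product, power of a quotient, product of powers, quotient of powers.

(((((((c⁴)³) / c⁵) · c³) · a) · c⁴) · c⁵)²
= (((((((c⁴)³) / c⁵) · c³) · a) · c⁴)²) · ((c⁵)²)    [power of a product]
= (((((((c⁴)³) / c⁵) · c³) · a)²) · ((c⁴)²)) · ((c⁵)²)    [power of a product]
= (((((((c⁴)³) / c⁵) · c³)²) · (a²)) · ((c⁴)²)) · ((c⁵)²)    [power of a product]
= (((((((c⁴)³) / c⁵)²) · ((c³)²)) · (a²)) · ((c⁴)²)) · ((c⁵)²)    [power of a product]
= (((((((c⁴)³)²) / ((c⁵)²)) · ((c³)²)) · (a²)) · ((c⁴)²)) · ((c⁵)²)    [power of a quotient]
= ((((((c⁴)⁶) / ((c⁵)²)) · ((c³)²)) · (a²)) · ((c⁴)²)) · ((c⁵)²)    [power of a power]
= ((((c²⁴ / ((c⁵)²)) · ((c³)²)) · (a²)) · ((c⁴)²)) · ((c⁵)²)    [power of a power]
= ((((c²⁴ / c¹⁰) · ((c³)²)) · (a²)) · ((c⁴)²)) · ((c⁵)²)    [power of a power]
= (((c¹⁴ · ((c³)²)) · (a²)) · ((c⁴)²)) · ((c⁵)²)    [quotient of powers]
= (((c¹⁴ · c⁶) · (a²)) · ((c⁴)²)) · ((c⁵)²)    [power of a power]
= ((c²⁰ · (a²)) · ((c⁴)²)) · ((c⁵)²)    [product of powers]
= ((c²⁰ · a²) · c⁸) · ((c⁵)²)    [power of a power]
= ((c²⁰ · a²) · c⁸) · c¹⁰    [power of a power]
= a²·c³⁸    [product of powers]

a²·c³⁸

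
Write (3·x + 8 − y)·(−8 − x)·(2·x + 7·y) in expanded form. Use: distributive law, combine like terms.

−64·x^2 − 208·x·y − 6·x^3 − 19·x^2·y − 128·x − 448·y + 56·y^2 + 7·x·y^2

(3·x + 8 − y)·(−8 − x)·(2·x + 7·y)
= (−24·x − 3·x^2 − 64 − 8·x + 8·y + x·y)·(2·x + 7·y)    [distributive law]
= (−32·x − 3·x^2 − 64 + 8·y + x·y)·(2·x + 7·y)    [combine like terms]
= −64·x^2 − 224·x·y − 6·x^3 − 21·x^2·y − 128·x − 448·y + 16·x·y + 56·y^2 + 2·x^2·y + 7·x·y^2    [distributive law]
= −64·x^2 − 208·x·y − 6·x^3 − 19·x^2·y − 128·x − 448·y + 56·y^2 + 7·x·y^2    [combine like terms]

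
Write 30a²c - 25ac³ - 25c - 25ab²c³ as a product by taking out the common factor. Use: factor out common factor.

5c(6a² - 5ac² - 5 - 5ab²c²)

30a²c - 25ac³ - 25c - 25ab²c³
= 5(6a²c - 5ac³ - 5c - 5ab²c³)    [factor out 5]
= 5c(6a² - 5ac² - 5 - 5ab²c²)    [factor out c]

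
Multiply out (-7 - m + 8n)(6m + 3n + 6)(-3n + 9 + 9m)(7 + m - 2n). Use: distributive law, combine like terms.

7533mn + 4725m²n - 882mn² - 6048m - 4212m² - 864m³ + 207n² - 774n³ + 3339n - 2646 + 531m³n - 765m²n² - 54m⁴ - 234mn³ + 144n⁴

(-7 - m + 8n)(6m + 3n + 6)(-3n + 9 + 9m)(7 + m - 2n)
= (-42m - 21n - 42 - 6m² - 3mn - 6m + 48mn + 24n² + 48n)(-3n + 9 + 9m)(7 + m - 2n)    [distributive law]
= (-48m + 27n - 42 - 6m² + 45mn + 24n²)(-3n + 9 + 9m)(7 + m - 2n)    [combine like terms]
= (144mn - 432m - 432m² - 81n² + 243n + 243mn + 126n - 378 - 378m + 18m²n - 54m² - 54m³ - 135mn² + 405mn + 405m²n - 72n³ + 216n² + 216mn²)(7 + m - 2n)    [distributive law]
= (792mn - 810m - 486m² + 135n² + 369n - 378 + 423m²n - 54m³ + 81mn² - 72n³)(7 + m - 2n)    [combine like terms]
= 5544mn + 792m²n - 1584mn² - 5670m - 810m² + 1620mn - 3402m² - 486m³ + 972m²n + 945n² + 135mn² - 270n³ + 2583n + 369mn - 738n² - 2646 - 378m + 756n + 2961m²n + 423m³n - 846m²n² - 378m³ - 54m⁴ + 108m³n + 567mn² + 81m²n² - 162mn³ - 504n³ - 72mn³ + 144n⁴    [distributive law]
= 7533mn + 4725m²n - 882mn² - 6048m - 4212m² - 864m³ + 207n² - 774n³ + 3339n - 2646 + 531m³n - 765m²n² - 54m⁴ - 234mn³ + 144n⁴    [combine like terms]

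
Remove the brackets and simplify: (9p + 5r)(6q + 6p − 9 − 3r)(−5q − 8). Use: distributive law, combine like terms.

−270pq^2 − 27pq − 270p^2q − 432p^2 + 648p − 15pqr − 24pr − 150q^2r − 15qr + 360r + 75qr^2 + 120r^2

(9p + 5r)(6q + 6p − 9 − 3r)(−5q − 8)
= (54pq + 54p^2 − 81p − 27pr + 30qr + 30pr − 45r − 15r^2)(−5q − 8)    [distributive law]
= (54pq + 54p^2 − 81p + 3pr + 30qr − 45r − 15r^2)(−5q − 8)    [combine like terms]
= −270pq^2 − 432pq − 270p^2q − 432p^2 + 405pq + 648p − 15pqr − 24pr − 150q^2r − 240qr + 225qr + 360r + 75qr^2 + 120r^2    [distributive law]
= −270pq^2 − 27pq − 270p^2q − 432p^2 + 648p − 15pqr − 24pr − 150q^2r − 15qr + 360r + 75qr^2 + 120r^2    [combine like terms]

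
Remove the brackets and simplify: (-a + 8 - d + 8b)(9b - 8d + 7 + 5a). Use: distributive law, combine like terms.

(-a + 8 - d + 8b)(9b - 8d + 7 + 5a)
= -9ab + 8ad - 7a - 5a^2 + 72b - 64d + 56 + 40a - 9bd + 8d^2 - 7d - 5ad + 72b^2 - 64bd + 56b + 40ab    [distributive law]
= 31ab + 3ad + 33a - 5a^2 + 128b - 71d + 56 - 73bd + 8d^2 + 72b^2    [combine like terms]

31ab + 3ad + 33a - 5a^2 + 128b - 71d + 56 - 73bd + 8d^2 + 72b^2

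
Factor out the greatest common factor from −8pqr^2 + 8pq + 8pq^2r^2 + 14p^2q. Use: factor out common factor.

−8pqr^2 + 8pq + 8pq^2r^2 + 14p^2q
= 2(−4pqr^2 + 4pq + 4pq^2r^2 + 7p^2q)    [factor out 2]
= 2pq(−4r^2 + 4 + 4qr^2 + 7p)    [factor out pq]

2pq(−4r^2 + 4 + 4qr^2 + 7p)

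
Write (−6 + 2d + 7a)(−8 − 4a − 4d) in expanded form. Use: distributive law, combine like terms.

(−6 + 2d + 7a)(−8 − 4a − 4d)
= 48 + 24a + 24d − 16d − 8ad − 8d^2 − 56a − 28a^2 − 28ad    [distributive law]
= 48 − 32a + 8d − 36ad − 8d^2 − 28a^2    [combine like terms]

48 − 32a + 8d − 36ad − 8d^2 − 28a^2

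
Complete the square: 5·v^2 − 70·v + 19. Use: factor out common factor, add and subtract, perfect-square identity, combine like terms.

5·v^2 − 70·v + 19
= 5(v^2 − 14·v) + 19    [factor out 5 from the v-terms]
= 5(v^2 − 14·v + 49 − 49) + 19    [add and subtract 49 inside the bracket]
= 5(v − 7)^2 − 245 + 19    [perfect-square identity]
= 5(v − 7)^2 − 226    [combine constants]

5(v − 7)^2 − 226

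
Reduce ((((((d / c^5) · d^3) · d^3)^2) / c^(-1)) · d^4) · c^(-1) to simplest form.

((((((d / c^5) · d^3) · d^3)^2) / c^(-1)) · d^4) · c^(-1)
= ((((((d / c^5) · d^3)^2) · ((d^3)^2)) / c^(-1)) · d^4) · c^(-1)    [power of a product]
= ((((((d / c^5)^2) · ((d^3)^2)) · ((d^3)^2)) / c^(-1)) · d^4) · c^(-1)    [power of a product]
= ((((((d^2) / ((c^5)^2)) · ((d^3)^2)) · ((d^3)^2)) / c^(-1)) · d^4) · c^(-1)    [power of a quotient]
= (((((d^2 / c^10) · ((d^3)^2)) · ((d^3)^2)) / c^(-1)) · d^4) · c^(-1)    [power of a power]
= (((((d^2 / c^10) · d^6) · ((d^3)^2)) / c^(-1)) · d^4) · c^(-1)    [power of a power]
= (((((d^2 / c^10) · d^6) · d^6) / c^(-1)) · d^4) · c^(-1)    [power of a power]
= c^(-10)·d^18    [quotient of powers; product of powers]

c^(-10)·d^18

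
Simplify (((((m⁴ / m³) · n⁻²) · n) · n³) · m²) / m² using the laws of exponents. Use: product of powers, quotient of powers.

(((((m⁴ / m³) · n⁻²) · n) · n³) · m²) / m²
= ((((m · n⁻²) · n) · n³) · m²) / m²    [quotient of powers]
= m·n²    [quotient of powers; product of powers]

m·n²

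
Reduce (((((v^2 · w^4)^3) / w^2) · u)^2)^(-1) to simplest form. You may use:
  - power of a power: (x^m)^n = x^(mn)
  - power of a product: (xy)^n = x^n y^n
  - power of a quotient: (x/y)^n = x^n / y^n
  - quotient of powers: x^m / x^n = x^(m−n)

u^(-2)·v^(-12)·w^(-20)

(((((v^2 · w^4)^3) / w^2) · u)^2)^(-1)
= ((((v^2 · w^4)^3) / w^2) · u)^(-2)    [power of a power]
= ((((v^2 · w^4)^3) / w^2)^(-2)) · (u^(-2))    [power of a product]
= ((((v^2 · w^4)^3)^(-2)) / ((w^2)^(-2))) · (u^(-2))    [power of a quotient]
= (((v^2 · w^4)^(-6)) / ((w^2)^(-2))) · (u^(-2))    [power of a power]
= ((((v^2)^(-6)) · ((w^4)^(-6))) / ((w^2)^(-2))) · (u^(-2))    [power of a product]
= ((v^(-12) · ((w^4)^(-6))) / ((w^2)^(-2))) · (u^(-2))    [power of a power]
= ((v^(-12) · w^(-24)) / ((w^2)^(-2))) · (u^(-2))    [power of a power]
= ((v^(-12) · w^(-24)) / w^(-4)) · (u^(-2))    [power of a power]
= u^(-2)·v^(-12)·w^(-20)    [quotient of powers]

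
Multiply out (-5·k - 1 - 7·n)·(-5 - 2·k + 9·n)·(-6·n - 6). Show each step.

24·k·n - 162·k - 60·k^2·n - 60·k^2 + 186·k·n^2 - 186·n - 30 + 222·n^2 + 378·n^3

(-5·k - 1 - 7·n)·(-5 - 2·k + 9·n)·(-6·n - 6)
= (25·k + 10·k^2 - 45·k·n + 5 + 2·k - 9·n + 35·n + 14·k·n - 63·n^2)·(-6·n - 6)    [distributive law]
= (27·k + 10·k^2 - 31·k·n + 5 + 26·n - 63·n^2)·(-6·n - 6)    [combine like terms]
= -162·k·n - 162·k - 60·k^2·n - 60·k^2 + 186·k·n^2 + 186·k·n - 30·n - 30 - 156·n^2 - 156·n + 378·n^3 + 378·n^2    [distributive law]
= 24·k·n - 162·k - 60·k^2·n - 60·k^2 + 186·k·n^2 - 186·n - 30 + 222·n^2 + 378·n^3    [combine like terms]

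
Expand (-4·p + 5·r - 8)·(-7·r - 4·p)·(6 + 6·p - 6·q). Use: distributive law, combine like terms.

(-4·p + 5·r - 8)·(-7·r - 4·p)·(6 + 6·p - 6·q)
= (28·p·r + 16·p² - 35·r² - 20·p·r + 56·r + 32·p)·(6 + 6·p - 6·q)    [distributive law]
= (8·p·r + 16·p² - 35·r² + 56·r + 32·p)·(6 + 6·p - 6·q)    [combine like terms]
= 48·p·r + 48·p²·r - 48·p·q·r + 96·p² + 96·p³ - 96·p²·q - 210·r² - 210·p·r² + 210·q·r² + 336·r + 336·p·r - 336·q·r + 192·p + 192·p² - 192·p·q    [distributive law]
= 384·p·r + 48·p²·r - 48·p·q·r + 288·p² + 96·p³ - 96·p²·q - 210·r² - 210·p·r² + 210·q·r² + 336·r - 336·q·r + 192·p - 192·p·q    [combine like terms]

384·p·r + 48·p²·r - 48·p·q·r + 288·p² + 96·p³ - 96·p²·q - 210·r² - 210·p·r² + 210·q·r² + 336·r - 336·q·r + 192·p - 192·p·q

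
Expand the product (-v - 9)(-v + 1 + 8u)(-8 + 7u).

(-v - 9)(-v + 1 + 8u)(-8 + 7u)
= (v^2 - v - 8uv + 9v - 9 - 72u)(-8 + 7u)    [distributive law]
= (v^2 + 8v - 8uv - 9 - 72u)(-8 + 7u)    [combine like terms]
= -8v^2 + 7uv^2 - 64v + 56uv + 64uv - 56u^2v + 72 - 63u + 576u - 504u^2    [distributive law]
= -8v^2 + 7uv^2 - 64v + 120uv - 56u^2v + 72 + 513u - 504u^2    [combine like terms]

-8v^2 + 7uv^2 - 64v + 120uv - 56u^2v + 72 + 513u - 504u^2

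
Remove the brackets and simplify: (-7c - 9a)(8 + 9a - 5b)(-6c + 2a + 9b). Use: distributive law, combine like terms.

(-7c - 9a)(8 + 9a - 5b)(-6c + 2a + 9b)
= (-56c - 63ac + 35bc - 72a - 81a^2 + 45ab)(-6c + 2a + 9b)    [distributive law]
= 336c^2 - 112ac - 504bc + 378ac^2 - 126a^2c - 567abc - 210bc^2 + 70abc + 315b^2c + 432ac - 144a^2 - 648ab + 486a^2c - 162a^3 - 729a^2b - 270abc + 90a^2b + 405ab^2    [distributive law]
= 336c^2 + 320ac - 504bc + 378ac^2 + 360a^2c - 767abc - 210bc^2 + 315b^2c - 144a^2 - 648ab - 162a^3 - 639a^2b + 405ab^2    [combine like terms]

336c^2 + 320ac - 504bc + 378ac^2 + 360a^2c - 767abc - 210bc^2 + 315b^2c - 144a^2 - 648ab - 162a^3 - 639a^2b + 405ab^2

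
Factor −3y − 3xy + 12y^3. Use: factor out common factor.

3y(−1 − x + 4y^2)

−3y − 3xy + 12y^3
= 3(−y − xy + 4y^3)    [factor out 3]
= 3y(−1 − x + 4y^2)    [factor out y]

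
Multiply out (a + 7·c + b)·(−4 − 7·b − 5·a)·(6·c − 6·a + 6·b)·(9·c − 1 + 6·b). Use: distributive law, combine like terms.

1506·a·c^2 − 144·a·c + 852·a·b·c + 36·a^2·c − 24·a^2 + 102·a^2·b − 1152·a·b·c^2 − 198·a·b^2·c + 1458·a^2·b·c + 252·a^2·b^2 + 30·a·b^2 − 180·a·b^3 + 1620·a^2·c^2 + 270·a^3·c − 30·a^3 + 180·a^3·b − 1512·c^3 + 168·c^2 − 2442·b·c^2 + 192·b·c − 1032·b^2·c − 2646·b·c^3 − 4788·b^2·c^2 − 2394·b^3·c − 1890·a·c^3 + 24·b^2 − 102·b^3 − 252·b^4

(a + 7·c + b)·(−4 − 7·b − 5·a)·(6·c − 6·a + 6·b)·(9·c − 1 + 6·b)
= (−4·a − 7·a·b − 5·a^2 − 28·c − 49·b·c − 35·a·c − 4·b − 7·b^2 − 5·a·b)·(6·c − 6·a + 6·b)·(9·c − 1 + 6·b)    [distributive law]
= (−4·a − 12·a·b − 5·a^2 − 28·c − 49·b·c − 35·a·c − 4·b − 7·b^2)·(6·c − 6·a + 6·b)·(9·c − 1 + 6·b)    [combine like terms]
= (−24·a·c + 24·a^2 − 24·a·b − 72·a·b·c + 72·a^2·b − 72·a·b^2 − 30·a^2·c + 30·a^3 − 30·a^2·b − 168·c^2 + 168·a·c − 168·b·c − 294·b·c^2 + 294·a·b·c − 294·b^2·c − 210·a·c^2 + 210·a^2·c − 210·a·b·c − 24·b·c + 24·a·b − 24·b^2 − 42·b^2·c + 42·a·b^2 − 42·b^3)·(9·c − 1 + 6·b)    [distributive law]
= (144·a·c + 24·a^2 + 12·a·b·c + 42·a^2·b − 30·a·b^2 + 180·a^2·c + 30·a^3 − 168·c^2 − 192·b·c − 294·b·c^2 − 336·b^2·c − 210·a·c^2 − 24·b^2 − 42·b^3)·(9·c − 1 + 6·b)    [combine like terms]
= 1296·a·c^2 − 144·a·c + 864·a·b·c + 216·a^2·c − 24·a^2 + 144·a^2·b + 108·a·b·c^2 − 12·a·b·c + 72·a·b^2·c + 378·a^2·b·c − 42·a^2·b + 252·a^2·b^2 − 270·a·b^2·c + 30·a·b^2 − 180·a·b^3 + 1620·a^2·c^2 − 180·a^2·c + 1080·a^2·b·c + 270·a^3·c − 30·a^3 + 180·a^3·b − 1512·c^3 + 168·c^2 − 1008·b·c^2 − 1728·b·c^2 + 192·b·c − 1152·b^2·c − 2646·b·c^3 + 294·b·c^2 − 1764·b^2·c^2 − 3024·b^2·c^2 + 336·b^2·c − 2016·b^3·c − 1890·a·c^3 + 210·a·c^2 − 1260·a·b·c^2 − 216·b^2·c + 24·b^2 − 144·b^3 − 378·b^3·c + 42·b^3 − 252·b^4    [distributive law]
= 1506·a·c^2 − 144·a·c + 852·a·b·c + 36·a^2·c − 24·a^2 + 102·a^2·b − 1152·a·b·c^2 − 198·a·b^2·c + 1458·a^2·b·c + 252·a^2·b^2 + 30·a·b^2 − 180·a·b^3 + 1620·a^2·c^2 + 270·a^3·c − 30·a^3 + 180·a^3·b − 1512·c^3 + 168·c^2 − 2442·b·c^2 + 192·b·c − 1032·b^2·c − 2646·b·c^3 − 4788·b^2·c^2 − 2394·b^3·c − 1890·a·c^3 + 24·b^2 − 102·b^3 − 252·b^4    [combine like terms]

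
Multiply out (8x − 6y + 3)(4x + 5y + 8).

(8x − 6y + 3)(4x + 5y + 8)
= 32x² + 40xy + 64x − 24xy − 30y² − 48y + 12x + 15y + 24    [distributive law]
= 32x² + 16xy + 76x − 30y² − 33y + 24    [combine like terms]

32x² + 16xy + 76x − 30y² − 33y + 24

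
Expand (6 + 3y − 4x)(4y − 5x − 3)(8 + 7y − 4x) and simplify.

−6y + 201y² − 434xy − 72x + 232x² − 144 + 84y³ − 265xy² + 264x²y − 80x³

(6 + 3y − 4x)(4y − 5x − 3)(8 + 7y − 4x)
= (24y − 30x − 18 + 12y² − 15xy − 9y − 16xy + 20x² + 12x)(8 + 7y − 4x)    [distributive law]
= (15y − 18x − 18 + 12y² − 31xy + 20x²)(8 + 7y − 4x)    [combine like terms]
= 120y + 105y² − 60xy − 144x − 126xy + 72x² − 144 − 126y + 72x + 96y² + 84y³ − 48xy² − 248xy − 217xy² + 124x²y + 160x² + 140x²y − 80x³    [distributive law]
= −6y + 201y² − 434xy − 72x + 232x² − 144 + 84y³ − 265xy² + 264x²y − 80x³    [combine like terms]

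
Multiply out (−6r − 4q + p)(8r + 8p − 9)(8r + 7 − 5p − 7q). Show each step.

−384r^3 + 96r^2 − 80pr^2 + 80qr^2 − 622pr + 264p^2r + 184pqr + 378r − 314qr + 224q^2r − 341pq + 104p^2q + 224pq^2 + 252q − 252q^2 + 101p^2 − 40p^3 − 63p

(−6r − 4q + p)(8r + 8p − 9)(8r + 7 − 5p − 7q)
= (−48r^2 − 48pr + 54r − 32qr − 32pq + 36q + 8pr + 8p^2 − 9p)(8r + 7 − 5p − 7q)    [distributive law]
= (−48r^2 − 40pr + 54r − 32qr − 32pq + 36q + 8p^2 − 9p)(8r + 7 − 5p − 7q)    [combine like terms]
= −384r^3 − 336r^2 + 240pr^2 + 336qr^2 − 320pr^2 − 280pr + 200p^2r + 280pqr + 432r^2 + 378r − 270pr − 378qr − 256qr^2 − 224qr + 160pqr + 224q^2r − 256pqr − 224pq + 160p^2q + 224pq^2 + 288qr + 252q − 180pq − 252q^2 + 64p^2r + 56p^2 − 40p^3 − 56p^2q − 72pr − 63p + 45p^2 + 63pq    [distributive law]
= −384r^3 + 96r^2 − 80pr^2 + 80qr^2 − 622pr + 264p^2r + 184pqr + 378r − 314qr + 224q^2r − 341pq + 104p^2q + 224pq^2 + 252q − 252q^2 + 101p^2 − 40p^3 − 63p    [combine like terms]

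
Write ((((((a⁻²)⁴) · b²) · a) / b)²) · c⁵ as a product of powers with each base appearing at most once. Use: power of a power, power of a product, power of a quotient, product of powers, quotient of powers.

((((((a⁻²)⁴) · b²) · a) / b)²) · c⁵
= ((((((a⁻²)⁴) · b²) · a)²) / (b²)) · c⁵    [power of a quotient]
= ((((((a⁻²)⁴) · b²)²) · (a²)) / (b²)) · c⁵    [power of a product]
= ((((((a⁻²)⁴)²) · ((b²)²)) · (a²)) / (b²)) · c⁵    [power of a product]
= (((((a⁻²)⁸) · ((b²)²)) · (a²)) / (b²)) · c⁵    [power of a power]
= (((a⁻¹⁶ · ((b²)²)) · (a²)) / (b²)) · c⁵    [power of a power]
= (((a⁻¹⁶ · b⁴) · (a²)) / (b²)) · c⁵    [power of a power]
= a⁻¹⁴b²c⁵    [quotient of powers; product of powers]

a⁻¹⁴b²c⁵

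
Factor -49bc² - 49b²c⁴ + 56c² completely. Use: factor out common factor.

7c²(-7b - 7b²c² + 8)

-49bc² - 49b²c⁴ + 56c²
= 7(-7bc² - 7b²c⁴ + 8c²)    [factor out 7]
= 7c²(-7b - 7b²c² + 8)    [factor out c²]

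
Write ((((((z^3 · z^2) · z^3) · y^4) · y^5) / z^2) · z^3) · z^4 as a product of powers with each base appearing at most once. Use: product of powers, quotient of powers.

y^9z^13

((((((z^3 · z^2) · z^3) · y^4) · y^5) / z^2) · z^3) · z^4
= (((((z^5 · z^3) · y^4) · y^5) / z^2) · z^3) · z^4    [product of powers]
= ((((z^8 · y^4) · y^5) / z^2) · z^3) · z^4    [product of powers]
= y^9z^13    [quotient of powers; product of powers]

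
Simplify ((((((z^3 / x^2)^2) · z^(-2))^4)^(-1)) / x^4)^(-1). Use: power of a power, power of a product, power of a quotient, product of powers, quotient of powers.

x^(-12)z^16

((((((z^3 / x^2)^2) · z^(-2))^4)^(-1)) / x^4)^(-1)
= ((((((z^3 / x^2)^2) · z^(-2))^4)^(-1))^(-1)) / ((x^4)^(-1))    [power of a quotient]
= (((((z^3 / x^2)^2) · z^(-2))^4)^1) / ((x^4)^(-1))    [power of a power]
= ((((z^3 / x^2)^2) · z^(-2))^4) / ((x^4)^(-1))    [power of a power]
= ((((z^3 / x^2)^2)^4) · ((z^(-2))^4)) / ((x^4)^(-1))    [power of a product]
= (((z^3 / x^2)^8) · ((z^(-2))^4)) / ((x^4)^(-1))    [power of a power]
= ((((z^3)^8) / ((x^2)^8)) · ((z^(-2))^4)) / ((x^4)^(-1))    [power of a quotient]
= ((z^24 / ((x^2)^8)) · ((z^(-2))^4)) / ((x^4)^(-1))    [power of a power]
= ((z^24 / x^16) · ((z^(-2))^4)) / ((x^4)^(-1))    [power of a power]
= ((z^24 / x^16) · z^(-8)) / ((x^4)^(-1))    [power of a power]
= ((z^24 / x^16) · z^(-8)) / x^(-4)    [power of a power]
= x^(-12)z^16    [quotient of powers; product of powers]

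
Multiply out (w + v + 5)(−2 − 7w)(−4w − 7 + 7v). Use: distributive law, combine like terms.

(w + v + 5)(−2 − 7w)(−4w − 7 + 7v)
= (−2w − 7w² − 2v − 7vw − 10 − 35w)(−4w − 7 + 7v)    [distributive law]
= (−37w − 7w² − 2v − 7vw − 10)(−4w − 7 + 7v)    [combine like terms]
= 148w² + 259w − 259vw + 28w³ + 49w² − 49vw² + 8vw + 14v − 14v² + 28vw² + 49vw − 49v²w + 40w + 70 − 70v    [distributive law]
= 197w² + 299w − 202vw + 28w³ − 21vw² − 56v − 14v² − 49v²w + 70    [combine like terms]

197w² + 299w − 202vw + 28w³ − 21vw² − 56v − 14v² − 49v²w + 70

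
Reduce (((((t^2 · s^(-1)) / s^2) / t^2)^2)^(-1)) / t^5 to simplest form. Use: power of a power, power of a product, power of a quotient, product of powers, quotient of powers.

(((((t^2 · s^(-1)) / s^2) / t^2)^2)^(-1)) / t^5
= ((((t^2 · s^(-1)) / s^2) / t^2)^(-2)) / t^5    [power of a power]
= ((((t^2 · s^(-1)) / s^2)^(-2)) / ((t^2)^(-2))) / t^5    [power of a quotient]
= ((((t^2 · s^(-1))^(-2)) / ((s^2)^(-2))) / ((t^2)^(-2))) / t^5    [power of a quotient]
= (((((t^2)^(-2)) · ((s^(-1))^(-2))) / ((s^2)^(-2))) / ((t^2)^(-2))) / t^5    [power of a product]
= (((t^(-4) · ((s^(-1))^(-2))) / ((s^2)^(-2))) / ((t^2)^(-2))) / t^5    [power of a power]
= (((t^(-4) · s^2) / ((s^2)^(-2))) / ((t^2)^(-2))) / t^5    [power of a power]
= (((t^(-4) · s^2) / s^(-4)) / ((t^2)^(-2))) / t^5    [power of a power]
= (((t^(-4) · s^2) / s^(-4)) / t^(-4)) / t^5    [power of a power]
= s^6t^(-5)    [quotient of powers; product of powers]

s^6t^(-5)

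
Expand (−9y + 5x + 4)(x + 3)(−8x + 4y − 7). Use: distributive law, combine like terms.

92x²y − 36xy² + 355xy − 108y² + 237y − 40x³ − 187x² − 229x − 84

(−9y + 5x + 4)(x + 3)(−8x + 4y − 7)
= (−9xy − 27y + 5x² + 15x + 4x + 12)(−8x + 4y − 7)    [distributive law]
= (−9xy − 27y + 5x² + 19x + 12)(−8x + 4y − 7)    [combine like terms]
= 72x²y − 36xy² + 63xy + 216xy − 108y² + 189y − 40x³ + 20x²y − 35x² − 152x² + 76xy − 133x − 96x + 48y − 84    [distributive law]
= 92x²y − 36xy² + 355xy − 108y² + 237y − 40x³ − 187x² − 229x − 84    [combine like terms]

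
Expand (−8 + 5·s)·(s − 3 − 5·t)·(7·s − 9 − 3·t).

(−8 + 5·s)·(s − 3 − 5·t)·(7·s − 9 − 3·t)
= (−8·s + 24 + 40·t + 5·s² − 15·s − 25·s·t)·(7·s − 9 − 3·t)    [distributive law]
= (−23·s + 24 + 40·t + 5·s² − 25·s·t)·(7·s − 9 − 3·t)    [combine like terms]
= −161·s² + 207·s + 69·s·t + 168·s − 216 − 72·t + 280·s·t − 360·t − 120·t² + 35·s³ − 45·s² − 15·s²·t − 175·s²·t + 225·s·t + 75·s·t²    [distributive law]
= −206·s² + 375·s + 574·s·t − 216 − 432·t − 120·t² + 35·s³ − 190·s²·t + 75·s·t²    [combine like terms]

−206·s² + 375·s + 574·s·t − 216 − 432·t − 120·t² + 35·s³ − 190·s²·t + 75·s·t²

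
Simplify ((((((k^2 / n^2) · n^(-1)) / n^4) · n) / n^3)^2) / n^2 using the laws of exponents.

k^4n^(-20)

((((((k^2 / n^2) · n^(-1)) / n^4) · n) / n^3)^2) / n^2
= ((((((k^2 / n^2) · n^(-1)) / n^4) · n)^2) / ((n^3)^2)) / n^2    [power of a quotient]
= ((((((k^2 / n^2) · n^(-1)) / n^4)^2) · (n^2)) / ((n^3)^2)) / n^2    [power of a product]
= ((((((k^2 / n^2) · n^(-1))^2) / ((n^4)^2)) · (n^2)) / ((n^3)^2)) / n^2    [power of a quotient]
= ((((((k^2 / n^2)^2) · ((n^(-1))^2)) / ((n^4)^2)) · (n^2)) / ((n^3)^2)) / n^2    [power of a product]
= (((((((k^2)^2) / ((n^2)^2)) · ((n^(-1))^2)) / ((n^4)^2)) · (n^2)) / ((n^3)^2)) / n^2    [power of a quotient]
= (((((k^4 / ((n^2)^2)) · ((n^(-1))^2)) / ((n^4)^2)) · (n^2)) / ((n^3)^2)) / n^2    [power of a power]
= (((((k^4 / n^4) · ((n^(-1))^2)) / ((n^4)^2)) · (n^2)) / ((n^3)^2)) / n^2    [power of a power]
= (((((k^4 / n^4) · n^(-2)) / ((n^4)^2)) · (n^2)) / ((n^3)^2)) / n^2    [power of a power]
= (((((k^4 / n^4) · n^(-2)) / n^8) · (n^2)) / ((n^3)^2)) / n^2    [power of a power]
= (((((k^4 / n^4) · n^(-2)) / n^8) · n^2) / n^6) / n^2    [power of a power]
= k^4n^(-20)    [quotient of powers; product of powers]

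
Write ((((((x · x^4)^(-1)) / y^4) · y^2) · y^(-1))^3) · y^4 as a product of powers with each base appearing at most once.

((((((x · x^4)^(-1)) / y^4) · y^2) · y^(-1))^3) · y^4
= ((((((x · x^4)^(-1)) / y^4) · y^2)^3) · ((y^(-1))^3)) · y^4    [power of a product]
= ((((((x · x^4)^(-1)) / y^4)^3) · ((y^2)^3)) · ((y^(-1))^3)) · y^4    [power of a product]
= ((((((x · x^4)^(-1))^3) / ((y^4)^3)) · ((y^2)^3)) · ((y^(-1))^3)) · y^4    [power of a quotient]
= (((((x · x^4)^(-3)) / ((y^4)^3)) · ((y^2)^3)) · ((y^(-1))^3)) · y^4    [power of a power]
= (((((x^(-3)) · ((x^4)^(-3))) / ((y^4)^3)) · ((y^2)^3)) · ((y^(-1))^3)) · y^4    [power of a product]
= ((((x^(-3) · x^(-12)) / ((y^4)^3)) · ((y^2)^3)) · ((y^(-1))^3)) · y^4    [power of a power]
= (((x^(-15) / ((y^4)^3)) · ((y^2)^3)) · ((y^(-1))^3)) · y^4    [product of powers]
= (((x^(-15) / y^12) · ((y^2)^3)) · ((y^(-1))^3)) · y^4    [power of a power]
= (((x^(-15) / y^12) · y^6) · ((y^(-1))^3)) · y^4    [power of a power]
= (((x^(-15) / y^12) · y^6) · y^(-3)) · y^4    [power of a power]
= x^(-15)·y^(-5)    [quotient of powers; product of powers]

x^(-15)·y^(-5)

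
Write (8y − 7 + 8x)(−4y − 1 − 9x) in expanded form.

(8y − 7 + 8x)(−4y − 1 − 9x)
= −32y^2 − 8y − 72xy + 28y + 7 + 63x − 32xy − 8x − 72x^2    [distributive law]
= −32y^2 + 20y − 104xy + 7 + 55x − 72x^2    [combine like terms]

−32y^2 + 20y − 104xy + 7 + 55x − 72x^2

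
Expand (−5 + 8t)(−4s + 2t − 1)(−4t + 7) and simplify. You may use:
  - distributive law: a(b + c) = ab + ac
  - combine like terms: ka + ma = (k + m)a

−304st + 140s + 184t^2 − 146t + 35 + 128st^2 − 64t^3

(−5 + 8t)(−4s + 2t − 1)(−4t + 7)
= (20s − 10t + 5 − 32st + 16t^2 − 8t)(−4t + 7)    [distributive law]
= (20s − 18t + 5 − 32st + 16t^2)(−4t + 7)    [combine like terms]
= −80st + 140s + 72t^2 − 126t − 20t + 35 + 128st^2 − 224st − 64t^3 + 112t^2    [distributive law]
= −304st + 140s + 184t^2 − 146t + 35 + 128st^2 − 64t^3    [combine like terms]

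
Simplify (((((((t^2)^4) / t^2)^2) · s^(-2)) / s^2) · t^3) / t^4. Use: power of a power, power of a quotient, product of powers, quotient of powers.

(((((((t^2)^4) / t^2)^2) · s^(-2)) / s^2) · t^3) / t^4
= (((((((t^2)^4)^2) / ((t^2)^2)) · s^(-2)) / s^2) · t^3) / t^4    [power of a quotient]
= ((((((t^2)^8) / ((t^2)^2)) · s^(-2)) / s^2) · t^3) / t^4    [power of a power]
= ((((t^16 / ((t^2)^2)) · s^(-2)) / s^2) · t^3) / t^4    [power of a power]
= ((((t^16 / t^4) · s^(-2)) / s^2) · t^3) / t^4    [power of a power]
= (((t^12 · s^(-2)) / s^2) · t^3) / t^4    [quotient of powers]
= s^(-4)t^11    [quotient of powers; product of powers]

s^(-4)t^11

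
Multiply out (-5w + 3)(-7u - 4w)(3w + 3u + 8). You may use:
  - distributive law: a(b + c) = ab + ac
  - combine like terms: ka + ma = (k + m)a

165uw² + 105u²w + 181uw + 60w³ + 124w² - 63u² - 168u - 96w

(-5w + 3)(-7u - 4w)(3w + 3u + 8)
= (35uw + 20w² - 21u - 12w)(3w + 3u + 8)    [distributive law]
= 105uw² + 105u²w + 280uw + 60w³ + 60uw² + 160w² - 63uw - 63u² - 168u - 36w² - 36uw - 96w    [distributive law]
= 165uw² + 105u²w + 181uw + 60w³ + 124w² - 63u² - 168u - 96w    [combine like terms]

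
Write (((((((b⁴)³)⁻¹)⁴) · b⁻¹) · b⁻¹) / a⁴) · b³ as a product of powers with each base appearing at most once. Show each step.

a⁻⁴b⁻⁴⁷

(((((((b⁴)³)⁻¹)⁴) · b⁻¹) · b⁻¹) / a⁴) · b³
= ((((((b⁴)³)⁻⁴) · b⁻¹) · b⁻¹) / a⁴) · b³    [power of a power]
= (((((b⁴)⁻¹²) · b⁻¹) · b⁻¹) / a⁴) · b³    [power of a power]
= (((b⁻⁴⁸ · b⁻¹) · b⁻¹) / a⁴) · b³    [power of a power]
= ((b⁻⁴⁹ · b⁻¹) / a⁴) · b³    [product of powers]
= (b⁻⁵⁰ / a⁴) · b³    [product of powers]
= a⁻⁴b⁻⁴⁷    [quotient of powers; product of powers]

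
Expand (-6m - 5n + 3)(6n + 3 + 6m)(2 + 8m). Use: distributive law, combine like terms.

(-6m - 5n + 3)(6n + 3 + 6m)(2 + 8m)
= (-36mn - 18m - 36m^2 - 30n^2 - 15n - 30mn + 18n + 9 + 18m)(2 + 8m)    [distributive law]
= (-66mn - 36m^2 - 30n^2 + 3n + 9)(2 + 8m)    [combine like terms]
= -132mn - 528m^2n - 72m^2 - 288m^3 - 60n^2 - 240mn^2 + 6n + 24mn + 18 + 72m    [distributive law]
= -108mn - 528m^2n - 72m^2 - 288m^3 - 60n^2 - 240mn^2 + 6n + 18 + 72m    [combine like terms]

-108mn - 528m^2n - 72m^2 - 288m^3 - 60n^2 - 240mn^2 + 6n + 18 + 72m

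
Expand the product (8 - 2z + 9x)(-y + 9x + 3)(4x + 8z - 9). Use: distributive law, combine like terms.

49xy - 82yz + 72y - 333x² + 930xz - 795x + 246z - 216 - 64xyz + 16yz² + 576x²z - 144xz² - 48z² - 36x²y + 324x³

(8 - 2z + 9x)(-y + 9x + 3)(4x + 8z - 9)
= (-8y + 72x + 24 + 2yz - 18xz - 6z - 9xy + 81x² + 27x)(4x + 8z - 9)    [distributive law]
= (-8y + 99x + 24 + 2yz - 18xz - 6z - 9xy + 81x²)(4x + 8z - 9)    [combine like terms]
= -32xy - 64yz + 72y + 396x² + 792xz - 891x + 96x + 192z - 216 + 8xyz + 16yz² - 18yz - 72x²z - 144xz² + 162xz - 24xz - 48z² + 54z - 36x²y - 72xyz + 81xy + 324x³ + 648x²z - 729x²    [distributive law]
= 49xy - 82yz + 72y - 333x² + 930xz - 795x + 246z - 216 - 64xyz + 16yz² + 576x²z - 144xz² - 48z² - 36x²y + 324x³    [combine like terms]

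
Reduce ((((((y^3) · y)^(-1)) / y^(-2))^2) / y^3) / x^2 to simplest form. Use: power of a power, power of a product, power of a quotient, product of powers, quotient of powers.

((((((y^3) · y)^(-1)) / y^(-2))^2) / y^3) / x^2
= ((((((y^3) · y)^(-1))^2) / ((y^(-2))^2)) / y^3) / x^2    [power of a quotient]
= (((((y^3) · y)^(-2)) / ((y^(-2))^2)) / y^3) / x^2    [power of a power]
= (((((y^3)^(-2)) · (y^(-2))) / ((y^(-2))^2)) / y^3) / x^2    [power of a product]
= ((((y^(-6)) · (y^(-2))) / ((y^(-2))^2)) / y^3) / x^2    [power of a power]
= ((y^(-8) / ((y^(-2))^2)) / y^3) / x^2    [product of powers]
= ((y^(-8) / y^(-4)) / y^3) / x^2    [power of a power]
= (y^(-4) / y^3) / x^2    [quotient of powers]
= y^(-7) / x^2    [quotient of powers]
= x^(-2)·y^(-7)    [quotient of powers]

x^(-2)·y^(-7)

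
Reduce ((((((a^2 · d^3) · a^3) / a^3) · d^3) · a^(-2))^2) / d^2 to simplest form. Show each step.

((((((a^2 · d^3) · a^3) / a^3) · d^3) · a^(-2))^2) / d^2
= ((((((a^2 · d^3) · a^3) / a^3) · d^3)^2) · ((a^(-2))^2)) / d^2    [power of a product]
= ((((((a^2 · d^3) · a^3) / a^3)^2) · ((d^3)^2)) · ((a^(-2))^2)) / d^2    [power of a product]
= ((((((a^2 · d^3) · a^3)^2) / ((a^3)^2)) · ((d^3)^2)) · ((a^(-2))^2)) / d^2    [power of a quotient]
= ((((((a^2 · d^3)^2) · ((a^3)^2)) / ((a^3)^2)) · ((d^3)^2)) · ((a^(-2))^2)) / d^2    [power of a product]
= (((((((a^2)^2) · ((d^3)^2)) · ((a^3)^2)) / ((a^3)^2)) · ((d^3)^2)) · ((a^(-2))^2)) / d^2    [power of a product]
= (((((a^4 · ((d^3)^2)) · ((a^3)^2)) / ((a^3)^2)) · ((d^3)^2)) · ((a^(-2))^2)) / d^2    [power of a power]
= (((((a^4 · d^6) · ((a^3)^2)) / ((a^3)^2)) · ((d^3)^2)) · ((a^(-2))^2)) / d^2    [power of a power]
= (((((a^4 · d^6) · a^6) / ((a^3)^2)) · ((d^3)^2)) · ((a^(-2))^2)) / d^2    [power of a power]
= (((((a^4 · d^6) · a^6) / a^6) · ((d^3)^2)) · ((a^(-2))^2)) / d^2    [power of a power]
= (((((a^4 · d^6) · a^6) / a^6) · d^6) · ((a^(-2))^2)) / d^2    [power of a power]
= (((((a^4 · d^6) · a^6) / a^6) · d^6) · a^(-4)) / d^2    [power of a power]
= d^10    [quotient of powers; product of powers]

d^10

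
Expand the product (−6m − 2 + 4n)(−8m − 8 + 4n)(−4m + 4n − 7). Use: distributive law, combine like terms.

−192m^3 + 416m^2n − 592m^2 + 808mn − 512m − 288mn^2 + 344n − 112 − 272n^2 + 64n^3

(−6m − 2 + 4n)(−8m − 8 + 4n)(−4m + 4n − 7)
= (48m^2 + 48m − 24mn + 16m + 16 − 8n − 32mn − 32n + 16n^2)(−4m + 4n − 7)    [distributive law]
= (48m^2 + 64m − 56mn + 16 − 40n + 16n^2)(−4m + 4n − 7)    [combine like terms]
= −192m^3 + 192m^2n − 336m^2 − 256m^2 + 256mn − 448m + 224m^2n − 224mn^2 + 392mn − 64m + 64n − 112 + 160mn − 160n^2 + 280n − 64mn^2 + 64n^3 − 112n^2    [distributive law]
= −192m^3 + 416m^2n − 592m^2 + 808mn − 512m − 288mn^2 + 344n − 112 − 272n^2 + 64n^3    [combine like terms]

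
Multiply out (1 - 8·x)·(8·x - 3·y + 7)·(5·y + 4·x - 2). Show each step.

-300·x·y - 64·x^2 + 124·x - 15·y^2 + 41·y - 14 - 224·x^2·y - 256·x^3 + 120·x·y^2

(1 - 8·x)·(8·x - 3·y + 7)·(5·y + 4·x - 2)
= (8·x - 3·y + 7 - 64·x^2 + 24·x·y - 56·x)·(5·y + 4·x - 2)    [distributive law]
= (-48·x - 3·y + 7 - 64·x^2 + 24·x·y)·(5·y + 4·x - 2)    [combine like terms]
= -240·x·y - 192·x^2 + 96·x - 15·y^2 - 12·x·y + 6·y + 35·y + 28·x - 14 - 320·x^2·y - 256·x^3 + 128·x^2 + 120·x·y^2 + 96·x^2·y - 48·x·y    [distributive law]
= -300·x·y - 64·x^2 + 124·x - 15·y^2 + 41·y - 14 - 224·x^2·y - 256·x^3 + 120·x·y^2    [combine like terms]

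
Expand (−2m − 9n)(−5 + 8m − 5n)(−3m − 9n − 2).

2m^2 − 101mn − 20m + 48m^3 + 330m^2n + 423mn^2 − 495n^2 − 90n − 405n^3

(−2m − 9n)(−5 + 8m − 5n)(−3m − 9n − 2)
= (10m − 16m^2 + 10mn + 45n − 72mn + 45n^2)(−3m − 9n − 2)    [distributive law]
= (10m − 16m^2 − 62mn + 45n + 45n^2)(−3m − 9n − 2)    [combine like terms]
= −30m^2 − 90mn − 20m + 48m^3 + 144m^2n + 32m^2 + 186m^2n + 558mn^2 + 124mn − 135mn − 405n^2 − 90n − 135mn^2 − 405n^3 − 90n^2    [distributive law]
= 2m^2 − 101mn − 20m + 48m^3 + 330m^2n + 423mn^2 − 495n^2 − 90n − 405n^3    [combine like terms]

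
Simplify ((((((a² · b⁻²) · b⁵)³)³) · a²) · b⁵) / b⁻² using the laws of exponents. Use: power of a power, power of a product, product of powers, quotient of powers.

a²⁰·b³⁴

((((((a² · b⁻²) · b⁵)³)³) · a²) · b⁵) / b⁻²
= (((((a² · b⁻²) · b⁵)⁹) · a²) · b⁵) / b⁻²    [power of a power]
= (((((a² · b⁻²)⁹) · ((b⁵)⁹)) · a²) · b⁵) / b⁻²    [power of a product]
= ((((((a²)⁹) · ((b⁻²)⁹)) · ((b⁵)⁹)) · a²) · b⁵) / b⁻²    [power of a product]
= ((((a¹⁸ · ((b⁻²)⁹)) · ((b⁵)⁹)) · a²) · b⁵) / b⁻²    [power of a power]
= ((((a¹⁸ · b⁻¹⁸) · ((b⁵)⁹)) · a²) · b⁵) / b⁻²    [power of a power]
= ((((a¹⁸ · b⁻¹⁸) · b⁴⁵) · a²) · b⁵) / b⁻²    [power of a power]
= a²⁰·b³⁴    [quotient of powers; product of powers]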